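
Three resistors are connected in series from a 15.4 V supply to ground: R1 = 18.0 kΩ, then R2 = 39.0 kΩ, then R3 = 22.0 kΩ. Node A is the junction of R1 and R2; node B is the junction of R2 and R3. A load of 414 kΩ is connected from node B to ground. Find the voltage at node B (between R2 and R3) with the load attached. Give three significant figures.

V ≈ 4.13 V

At node B, R3 is in parallel with the load: R3‖R_L = 20.89 kΩ.
Below node A the resistance is R2 + (R3‖R_L) = 59.89 kΩ, so V_A = 15.4 × 59.89/77.89 = 11.84 V.
Then V_B = V_A × (R3‖R_L)/(R2 + R3‖R_L) = 11.84 × 20.89/59.89 = 4.13 V.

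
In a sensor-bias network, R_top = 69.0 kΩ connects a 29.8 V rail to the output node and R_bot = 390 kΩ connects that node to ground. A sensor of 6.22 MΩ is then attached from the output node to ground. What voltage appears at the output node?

V_out ≈ 25.1 V

The load sits in parallel with R_bot: R_bot‖R_L = (390 × 6220) / (390 + 6220) = 367.0 kΩ.
V_out = 29.8 × 367.0 / (69.0 + 367.0) = 29.8 × 367.0/436.0 = 25.1 V.
(Unloaded it would have been 25.3 V.)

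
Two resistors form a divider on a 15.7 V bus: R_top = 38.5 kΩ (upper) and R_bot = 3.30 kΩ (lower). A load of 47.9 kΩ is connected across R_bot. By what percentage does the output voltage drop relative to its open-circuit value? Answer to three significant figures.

The divider's output (Thévenin) resistance is R_top‖R_bot = 3.039 kΩ.
Fractional drop under load = R_th/(R_th + R_L) = 3.039 / (3.039 + 47.9) = 0.05967.
So the output falls by 5.97 %.

5.97 %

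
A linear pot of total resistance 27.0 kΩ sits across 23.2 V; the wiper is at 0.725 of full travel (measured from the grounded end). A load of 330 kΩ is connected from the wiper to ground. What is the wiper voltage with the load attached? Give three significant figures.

V ≈ 16.6 V

The wiper splits the pot into (1−α)R = 7.425 kΩ above and αR = 19.57 kΩ below.
Lower section ‖ load = 18.48 kΩ.
V_wiper = 23.2 × 18.48/(7.425 + 18.48) = 16.6 V.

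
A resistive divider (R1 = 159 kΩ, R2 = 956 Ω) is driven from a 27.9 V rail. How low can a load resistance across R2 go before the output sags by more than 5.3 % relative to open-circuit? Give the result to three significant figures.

Output resistance R_th = R1‖R2 = (159000 × 956)/160000 = 950.3 Ω.
The fractional drop is R_th/(R_th + R_L); requiring this ≤ 0.0530 gives R_L ≥ R_th(1/0.0530 − 1) = 950.3 × 17.87 = 17.0 kΩ.

R_L(min) ≈ 17.0 kΩ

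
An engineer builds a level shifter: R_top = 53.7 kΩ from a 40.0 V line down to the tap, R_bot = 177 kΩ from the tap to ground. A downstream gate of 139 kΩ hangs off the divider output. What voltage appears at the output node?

The load sits in parallel with R_bot: R_bot‖R_L = (177 × 139) / (177 + 139) = 77.86 kΩ.
V_out = 40.0 × 77.86 / (53.7 + 77.86) = 40.0 × 77.86/131.6 = 23.7 V.

V_out ≈ 23.7 V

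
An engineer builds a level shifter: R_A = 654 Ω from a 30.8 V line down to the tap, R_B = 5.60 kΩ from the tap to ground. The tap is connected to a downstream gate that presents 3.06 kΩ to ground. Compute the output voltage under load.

V_out ≈ 23.1 V

The load sits in parallel with R_B: R_B‖R_L = (5600 × 3060) / (5600 + 3060) = 1979 Ω.
V_out = 30.8 × 1979 / (654 + 1979) = 30.8 × 1979/2633 = 23.1 V.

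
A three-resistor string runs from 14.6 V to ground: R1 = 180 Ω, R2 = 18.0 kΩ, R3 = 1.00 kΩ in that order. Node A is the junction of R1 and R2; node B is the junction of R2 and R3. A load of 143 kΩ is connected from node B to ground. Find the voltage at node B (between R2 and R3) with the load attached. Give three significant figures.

At node B, R3 is in parallel with the load: R3‖R_L = 993.1 Ω.
Below node A the resistance is R2 + (R3‖R_L) = 18990 Ω, so V_A = 14.6 × 18990/19170 = 14.46 V.
Then V_B = V_A × (R3‖R_L)/(R2 + R3‖R_L) = 14.46 × 993.1/18990 = 0.756 V.

V ≈ 0.756 V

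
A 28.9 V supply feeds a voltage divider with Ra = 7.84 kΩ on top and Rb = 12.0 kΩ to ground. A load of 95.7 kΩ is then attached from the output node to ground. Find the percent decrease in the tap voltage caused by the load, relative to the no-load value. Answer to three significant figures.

The divider's output (Thévenin) resistance is Ra‖Rb = 4.742 kΩ.
Fractional drop under load = R_th/(R_th + R_L) = 4.742 / (4.742 + 95.7) = 0.04721.
So the output falls by 4.72 %.

4.72 %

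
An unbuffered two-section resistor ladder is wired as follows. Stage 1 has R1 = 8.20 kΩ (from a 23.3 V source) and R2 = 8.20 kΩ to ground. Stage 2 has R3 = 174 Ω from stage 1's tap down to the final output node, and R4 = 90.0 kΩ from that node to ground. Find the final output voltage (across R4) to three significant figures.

V_out ≈ 11.1 V

Stage 2 presents R3+R4 = 90170 Ω as a load on stage 1's tap.
Stage 1's lower leg becomes R2‖(R3+R4) = 7516 Ω, so V_mid = 23.3 × 7516/15720 = 11.14 V.
Stage 2 is itself unloaded: V_out = V_mid × R4/(R3+R4) = 11.14 × 90000/90170 = 11.1 V.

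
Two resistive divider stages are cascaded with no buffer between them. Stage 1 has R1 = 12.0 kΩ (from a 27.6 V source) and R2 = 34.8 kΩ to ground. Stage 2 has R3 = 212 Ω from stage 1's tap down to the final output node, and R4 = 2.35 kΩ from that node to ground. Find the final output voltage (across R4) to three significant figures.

Stage 2 presents R3+R4 = 2562 Ω as a load on stage 1's tap.
Stage 1's lower leg becomes R2‖(R3+R4) = 2386 Ω, so V_mid = 27.6 × 2386/14390 = 4.578 V.
Stage 2 is itself unloaded: V_out = V_mid × R4/(R3+R4) = 4.578 × 2350/2562 = 4.20 V.

V_out ≈ 4.20 V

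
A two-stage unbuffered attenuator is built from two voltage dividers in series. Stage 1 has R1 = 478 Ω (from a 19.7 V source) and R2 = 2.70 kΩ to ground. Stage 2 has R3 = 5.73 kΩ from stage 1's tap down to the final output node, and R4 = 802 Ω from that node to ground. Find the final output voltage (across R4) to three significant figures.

V_out ≈ 1.93 V

Stage 2 presents R3+R4 = 6532 Ω as a load on stage 1's tap.
Stage 1's lower leg becomes R2‖(R3+R4) = 1910 Ω, so V_mid = 19.7 × 1910/2388 = 15.76 V.
Stage 2 is itself unloaded: V_out = V_mid × R4/(R3+R4) = 15.76 × 802/6532 = 1.93 V.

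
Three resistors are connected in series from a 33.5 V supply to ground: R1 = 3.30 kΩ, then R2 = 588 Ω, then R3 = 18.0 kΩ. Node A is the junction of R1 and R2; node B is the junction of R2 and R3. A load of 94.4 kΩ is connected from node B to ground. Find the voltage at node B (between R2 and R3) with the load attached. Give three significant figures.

V ≈ 26.6 V

At node B, R3 is in parallel with the load: R3‖R_L = 15120 Ω.
Below node A the resistance is R2 + (R3‖R_L) = 15710 Ω, so V_A = 33.5 × 15710/19010 = 27.68 V.
Then V_B = V_A × (R3‖R_L)/(R2 + R3‖R_L) = 27.68 × 15120/15710 = 26.6 V.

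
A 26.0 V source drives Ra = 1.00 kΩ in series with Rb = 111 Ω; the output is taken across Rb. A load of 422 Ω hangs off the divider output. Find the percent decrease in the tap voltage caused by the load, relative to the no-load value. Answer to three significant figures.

Unloaded V = 26.0 × 111/1111 = 2.598 V.
Loaded: Rb‖R_L = 87.88 Ω, giving V = 26.0 × 87.88/1088 = 2.100 V.
Drop = (2.598 − 2.100) / 2.598 = 19.1 %.

19.1 %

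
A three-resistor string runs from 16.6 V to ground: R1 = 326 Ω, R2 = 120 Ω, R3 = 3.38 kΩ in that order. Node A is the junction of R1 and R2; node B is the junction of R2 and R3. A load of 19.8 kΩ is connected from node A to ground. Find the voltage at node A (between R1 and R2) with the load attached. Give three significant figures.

Below node A the series string R2+R3 = 3500 Ω sits in parallel with the 19800 Ω load: 2974 Ω.
V_A = 16.6 × 2974/(326 + 2974) = 15.0 V.

V ≈ 15.0 V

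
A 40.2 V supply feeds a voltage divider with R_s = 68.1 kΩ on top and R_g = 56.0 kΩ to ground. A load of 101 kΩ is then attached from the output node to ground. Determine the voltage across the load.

V_out ≈ 13.9 V

The load sits in parallel with R_g: R_g‖R_L = (56.0 × 101) / (56.0 + 101) = 36.03 kΩ.
V_out = 40.2 × 36.03 / (68.1 + 36.03) = 40.2 × 36.03/104.1 = 13.9 V.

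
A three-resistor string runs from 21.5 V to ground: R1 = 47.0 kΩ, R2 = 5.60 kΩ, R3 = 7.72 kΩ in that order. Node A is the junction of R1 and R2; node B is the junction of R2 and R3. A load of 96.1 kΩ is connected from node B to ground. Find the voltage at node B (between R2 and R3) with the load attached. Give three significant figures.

V ≈ 2.57 V

At node B, R3 is in parallel with the load: R3‖R_L = 7.146 kΩ.
Below node A the resistance is R2 + (R3‖R_L) = 12.75 kΩ, so V_A = 21.5 × 12.75/59.75 = 4.587 V.
Then V_B = V_A × (R3‖R_L)/(R2 + R3‖R_L) = 4.587 × 7.146/12.75 = 2.57 V.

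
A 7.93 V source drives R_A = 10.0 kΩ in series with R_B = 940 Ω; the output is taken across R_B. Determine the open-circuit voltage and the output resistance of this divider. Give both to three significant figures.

V_th = 0.681 V, R_th = 859 Ω

V_th is the open-circuit tap voltage: 7.93 × 940/(10000 + 940) = 0.681 V.
With the supply zeroed, R_A and R_B appear in parallel from the tap: R_th = R_A‖R_B = (10000 × 940)/10940 = 859 Ω.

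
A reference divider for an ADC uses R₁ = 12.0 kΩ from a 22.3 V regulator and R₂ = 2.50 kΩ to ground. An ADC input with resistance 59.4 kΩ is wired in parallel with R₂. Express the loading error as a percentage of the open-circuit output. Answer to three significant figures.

3.37 %

The divider's output (Thévenin) resistance is R₁‖R₂ = 2.069 kΩ.
Fractional drop under load = R_th/(R_th + R_L) = 2.069 / (2.069 + 59.4) = 0.03366.
So the output falls by 3.37 %.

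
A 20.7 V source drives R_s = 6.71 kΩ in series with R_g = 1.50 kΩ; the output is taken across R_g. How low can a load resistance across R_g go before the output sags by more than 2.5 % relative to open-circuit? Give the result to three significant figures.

Output resistance R_th = R_s‖R_g = (6.71 × 1.50)/8.210 = 1.226 kΩ.
The fractional drop is R_th/(R_th + R_L); requiring this ≤ 0.0250 gives R_L ≥ R_th(1/0.0250 − 1) = 1.226 × 39.00 = 47.8 kΩ.

R_L(min) ≈ 47.8 kΩ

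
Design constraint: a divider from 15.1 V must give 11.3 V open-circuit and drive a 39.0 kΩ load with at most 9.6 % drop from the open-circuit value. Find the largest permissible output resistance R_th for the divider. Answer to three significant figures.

Loading drop = R_th/(R_th + R_L) ≤ 0.0960, so R_th ≤ R_L · ε/(1−ε) = 39.0 kΩ × 0.0960/0.9040 = 4.14 kΩ.

R_th ≤ 4.14 kΩ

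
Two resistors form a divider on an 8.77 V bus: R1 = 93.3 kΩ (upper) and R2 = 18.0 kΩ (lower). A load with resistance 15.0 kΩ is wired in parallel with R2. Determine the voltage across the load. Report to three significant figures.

V_out ≈ 0.707 V

The load sits in parallel with R2: R2‖R_L = (18.0 × 15.0) / (18.0 + 15.0) = 8.182 kΩ.
V_out = 8.77 × 8.182 / (93.3 + 8.182) = 8.77 × 8.182/101.5 = 0.707 V.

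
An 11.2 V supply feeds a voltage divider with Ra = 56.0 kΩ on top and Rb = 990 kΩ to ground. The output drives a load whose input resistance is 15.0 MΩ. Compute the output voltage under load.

V_out ≈ 10.6 V

The load sits in parallel with Rb: Rb‖R_L = (990 × 15000) / (990 + 15000) = 928.7 kΩ.
V_out = 11.2 × 928.7 / (56.0 + 928.7) = 11.2 × 928.7/984.7 = 10.6 V.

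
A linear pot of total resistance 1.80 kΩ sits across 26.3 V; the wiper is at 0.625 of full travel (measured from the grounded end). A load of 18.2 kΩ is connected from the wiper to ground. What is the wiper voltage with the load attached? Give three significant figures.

V ≈ 16.1 V

The wiper splits the pot into (1−α)R = 675.0 Ω above and αR = 1125 Ω below.
Lower section ‖ load = 1060 Ω.
V_wiper = 26.3 × 1060/(675.0 + 1060) = 16.1 V.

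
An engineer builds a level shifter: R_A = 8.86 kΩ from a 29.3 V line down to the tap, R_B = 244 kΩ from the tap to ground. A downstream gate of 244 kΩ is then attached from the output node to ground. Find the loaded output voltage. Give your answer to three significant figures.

V_out ≈ 27.3 V

The load sits in parallel with R_B: R_B‖R_L = (244 × 244) / (244 + 244) = 122.0 kΩ.
V_out = 29.3 × 122.0 / (8.86 + 122.0) = 29.3 × 122.0/130.9 = 27.3 V.
(Unloaded it would have been 28.3 V.)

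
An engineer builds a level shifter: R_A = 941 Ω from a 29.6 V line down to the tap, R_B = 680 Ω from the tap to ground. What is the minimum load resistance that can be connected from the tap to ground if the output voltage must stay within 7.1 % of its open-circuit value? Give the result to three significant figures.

R_L(min) ≈ 5.17 kΩ

Output resistance R_th = R_A‖R_B = (941 × 680)/1621 = 394.7 Ω.
The fractional drop is R_th/(R_th + R_L); requiring this ≤ 0.0710 gives R_L ≥ R_th(1/0.0710 − 1) = 394.7 × 13.08 = 5.17 kΩ.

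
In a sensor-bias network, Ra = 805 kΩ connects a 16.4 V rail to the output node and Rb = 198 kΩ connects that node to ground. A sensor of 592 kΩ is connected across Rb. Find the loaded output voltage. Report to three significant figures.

The load sits in parallel with Rb: Rb‖R_L = (198 × 592) / (198 + 592) = 148.4 kΩ.
V_out = 16.4 × 148.4 / (805 + 148.4) = 16.4 × 148.4/953.4 = 2.55 V.
(Unloaded it would have been 3.24 V.)

V_out ≈ 2.55 V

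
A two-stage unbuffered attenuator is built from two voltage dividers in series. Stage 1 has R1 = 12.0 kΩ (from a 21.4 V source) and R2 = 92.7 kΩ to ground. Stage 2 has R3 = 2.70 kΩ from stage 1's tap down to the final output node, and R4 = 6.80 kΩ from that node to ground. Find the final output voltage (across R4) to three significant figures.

Stage 2 presents R3+R4 = 9.500 kΩ as a load on stage 1's tap.
Stage 1's lower leg becomes R2‖(R3+R4) = 8.617 kΩ, so V_mid = 21.4 × 8.617/20.62 = 8.944 V.
Stage 2 is itself unloaded: V_out = V_mid × R4/(R3+R4) = 8.944 × 6.80/9.500 = 6.40 V.

V_out ≈ 6.40 V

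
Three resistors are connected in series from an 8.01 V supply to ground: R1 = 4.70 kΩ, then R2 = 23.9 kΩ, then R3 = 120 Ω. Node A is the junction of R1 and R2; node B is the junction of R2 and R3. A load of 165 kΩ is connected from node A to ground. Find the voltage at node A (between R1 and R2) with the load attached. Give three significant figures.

Below node A the series string R2+R3 = 24020 Ω sits in parallel with the 165000 Ω load: 20970 Ω.
V_A = 8.01 × 20970/(4700 + 20970) = 6.54 V.

V ≈ 6.54 V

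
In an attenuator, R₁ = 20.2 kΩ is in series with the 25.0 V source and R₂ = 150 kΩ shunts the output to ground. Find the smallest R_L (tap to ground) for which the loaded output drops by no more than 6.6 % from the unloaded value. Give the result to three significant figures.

R_L(min) ≈ 252 kΩ

Output resistance R_th = R₁‖R₂ = (20.2 × 150)/170.2 = 17.80 kΩ.
The fractional drop is R_th/(R_th + R_L); requiring this ≤ 0.0660 gives R_L ≥ R_th(1/0.0660 − 1) = 17.80 × 14.15 = 252 kΩ.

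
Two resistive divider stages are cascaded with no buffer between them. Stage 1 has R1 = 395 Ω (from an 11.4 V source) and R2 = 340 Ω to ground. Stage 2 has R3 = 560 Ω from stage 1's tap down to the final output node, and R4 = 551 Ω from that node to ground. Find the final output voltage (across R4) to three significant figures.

V_out ≈ 2.25 V

Stage 2 presents R3+R4 = 1111 Ω as a load on stage 1's tap.
Stage 1's lower leg becomes R2‖(R3+R4) = 260.3 Ω, so V_mid = 11.4 × 260.3/655.3 = 4.529 V.
Stage 2 is itself unloaded: V_out = V_mid × R4/(R3+R4) = 4.529 × 551/1111 = 2.25 V.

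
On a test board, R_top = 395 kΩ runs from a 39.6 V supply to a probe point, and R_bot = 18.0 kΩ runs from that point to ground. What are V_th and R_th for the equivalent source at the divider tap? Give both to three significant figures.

V_th is the open-circuit tap voltage: 39.6 × 18.0/(395 + 18.0) = 1.73 V.
With the supply zeroed, R_top and R_bot appear in parallel from the tap: R_th = R_top‖R_bot = (395 × 18.0)/413.0 = 17.2 kΩ.

V_th = 1.73 V, R_th = 17.2 kΩ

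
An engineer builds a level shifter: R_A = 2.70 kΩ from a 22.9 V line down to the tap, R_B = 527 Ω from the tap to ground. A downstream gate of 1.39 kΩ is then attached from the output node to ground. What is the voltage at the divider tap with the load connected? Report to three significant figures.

V_out ≈ 2.84 V

The load sits in parallel with R_B: R_B‖R_L = (527 × 1390) / (527 + 1390) = 382.1 Ω.
V_out = 22.9 × 382.1 / (2700 + 382.1) = 22.9 × 382.1/3082 = 2.84 V.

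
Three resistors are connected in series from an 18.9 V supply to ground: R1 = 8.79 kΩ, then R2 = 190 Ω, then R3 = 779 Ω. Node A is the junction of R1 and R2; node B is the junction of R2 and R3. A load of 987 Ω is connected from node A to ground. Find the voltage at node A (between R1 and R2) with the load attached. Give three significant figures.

V ≈ 0.996 V

Below node A the series string R2+R3 = 969.0 Ω sits in parallel with the 987 Ω load: 489.0 Ω.
V_A = 18.9 × 489.0/(8790 + 489.0) = 0.996 V.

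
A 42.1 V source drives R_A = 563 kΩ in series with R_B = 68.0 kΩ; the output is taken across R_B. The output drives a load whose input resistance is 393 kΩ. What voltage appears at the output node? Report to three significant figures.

The load sits in parallel with R_B: R_B‖R_L = (68.0 × 393) / (68.0 + 393) = 57.97 kΩ.
V_out = 42.1 × 57.97 / (563 + 57.97) = 42.1 × 57.97/621.0 = 3.93 V.
(Unloaded it would have been 4.54 V.)

V_out ≈ 3.93 V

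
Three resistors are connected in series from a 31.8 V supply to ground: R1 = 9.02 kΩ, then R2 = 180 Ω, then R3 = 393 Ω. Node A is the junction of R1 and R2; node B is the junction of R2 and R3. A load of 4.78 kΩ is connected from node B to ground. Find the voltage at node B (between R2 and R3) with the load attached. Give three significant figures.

V ≈ 1.21 V

At node B, R3 is in parallel with the load: R3‖R_L = 363.1 Ω.
Below node A the resistance is R2 + (R3‖R_L) = 543.1 Ω, so V_A = 31.8 × 543.1/9563 = 1.806 V.
Then V_B = V_A × (R3‖R_L)/(R2 + R3‖R_L) = 1.806 × 363.1/543.1 = 1.21 V.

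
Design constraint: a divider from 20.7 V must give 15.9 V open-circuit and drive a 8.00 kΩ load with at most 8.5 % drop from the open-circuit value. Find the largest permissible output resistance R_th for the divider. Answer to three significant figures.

Loading drop = R_th/(R_th + R_L) ≤ 0.0850, so R_th ≤ R_L · ε/(1−ε) = 8.00 kΩ × 0.0850/0.9150 = 743 Ω.

R_th ≤ 743 Ω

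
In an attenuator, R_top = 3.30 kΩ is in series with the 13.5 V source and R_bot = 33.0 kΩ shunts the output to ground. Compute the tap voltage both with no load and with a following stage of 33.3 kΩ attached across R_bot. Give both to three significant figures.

Open-circuit: V = 13.5 × 33.0/(3.30 + 33.0) = 12.3 V.
With the load, R_bot becomes R_bot‖R_L = 16.57 kΩ, so V = 13.5 × 16.57/19.87 = 11.3 V.

Unloaded: 12.3 V; loaded: 11.3 V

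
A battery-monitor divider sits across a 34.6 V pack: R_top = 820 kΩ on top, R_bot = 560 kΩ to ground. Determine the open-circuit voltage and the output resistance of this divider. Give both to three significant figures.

V_th is the open-circuit tap voltage: 34.6 × 560/(820 + 560) = 14.0 V.
With the supply zeroed, R_top and R_bot appear in parallel from the tap: R_th = R_top‖R_bot = (820 × 560)/1380 = 333 kΩ.

V_th = 14.0 V, R_th = 333 kΩ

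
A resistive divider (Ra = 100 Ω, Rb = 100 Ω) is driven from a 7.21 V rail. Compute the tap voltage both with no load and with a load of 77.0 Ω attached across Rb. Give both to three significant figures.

Unloaded: 3.60 V; loaded: 2.19 V

Open-circuit: V = 7.21 × 100/(100 + 100) = 3.60 V.
With the load, Rb becomes Rb‖R_L = 43.50 Ω, so V = 7.21 × 43.50/143.5 = 2.19 V.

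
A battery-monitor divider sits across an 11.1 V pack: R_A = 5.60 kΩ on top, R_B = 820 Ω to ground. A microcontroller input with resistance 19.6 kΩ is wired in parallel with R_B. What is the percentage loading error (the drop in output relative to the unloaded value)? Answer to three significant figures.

3.52 %

The divider's output (Thévenin) resistance is R_A‖R_B = 715.3 Ω.
Fractional drop under load = R_th/(R_th + R_L) = 715.3 / (715.3 + 19600) = 0.03521.
So the output falls by 3.52 %.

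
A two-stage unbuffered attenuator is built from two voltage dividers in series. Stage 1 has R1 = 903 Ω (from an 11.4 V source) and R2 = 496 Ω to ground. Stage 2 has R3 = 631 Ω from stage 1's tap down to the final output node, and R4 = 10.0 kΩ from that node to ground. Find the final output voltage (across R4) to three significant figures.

Stage 2 presents R3+R4 = 10630 Ω as a load on stage 1's tap.
Stage 1's lower leg becomes R2‖(R3+R4) = 473.9 Ω, so V_mid = 11.4 × 473.9/1377 = 3.924 V.
Stage 2 is itself unloaded: V_out = V_mid × R4/(R3+R4) = 3.924 × 10000/10630 = 3.69 V.

V_out ≈ 3.69 V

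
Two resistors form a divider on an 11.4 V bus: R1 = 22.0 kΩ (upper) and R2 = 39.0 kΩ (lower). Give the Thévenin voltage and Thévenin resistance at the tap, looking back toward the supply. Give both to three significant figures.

V_th is the open-circuit tap voltage: 11.4 × 39.0/(22.0 + 39.0) = 7.29 V.
With the supply zeroed, R1 and R2 appear in parallel from the tap: R_th = R1‖R2 = (22.0 × 39.0)/61.00 = 14.1 kΩ.

V_th = 7.29 V, R_th = 14.1 kΩ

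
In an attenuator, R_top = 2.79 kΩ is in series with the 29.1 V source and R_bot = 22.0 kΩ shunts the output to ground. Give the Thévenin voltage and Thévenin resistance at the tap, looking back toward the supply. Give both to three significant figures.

V_th is the open-circuit tap voltage: 29.1 × 22.0/(2.79 + 22.0) = 25.8 V.
With the supply zeroed, R_top and R_bot appear in parallel from the tap: R_th = R_top‖R_bot = (2.79 × 22.0)/24.79 = 2.48 kΩ.

V_th = 25.8 V, R_th = 2.48 kΩ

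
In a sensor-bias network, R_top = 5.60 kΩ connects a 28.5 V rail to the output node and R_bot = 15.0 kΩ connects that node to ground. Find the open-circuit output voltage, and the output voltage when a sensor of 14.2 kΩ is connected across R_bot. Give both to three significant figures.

Open-circuit: V = 28.5 × 15.0/(5.60 + 15.0) = 20.8 V.
With the load, R_bot becomes R_bot‖R_L = 7.295 kΩ, so V = 28.5 × 7.295/12.89 = 16.1 V.

Unloaded: 20.8 V; loaded: 16.1 V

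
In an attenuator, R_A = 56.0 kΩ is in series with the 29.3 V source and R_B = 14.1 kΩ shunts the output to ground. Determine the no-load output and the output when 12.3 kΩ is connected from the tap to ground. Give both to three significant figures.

Unloaded: 5.89 V; loaded: 3.08 V

Open-circuit: V = 29.3 × 14.1/(56.0 + 14.1) = 5.89 V.
With the load, R_B becomes R_B‖R_L = 6.569 kΩ, so V = 29.3 × 6.569/62.57 = 3.08 V.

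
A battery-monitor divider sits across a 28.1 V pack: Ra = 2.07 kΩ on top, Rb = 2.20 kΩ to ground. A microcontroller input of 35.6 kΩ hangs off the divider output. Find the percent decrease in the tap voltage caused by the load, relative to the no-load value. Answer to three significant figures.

2.91 %

The divider's output (Thévenin) resistance is Ra‖Rb = 1.067 kΩ.
Fractional drop under load = R_th/(R_th + R_L) = 1.067 / (1.067 + 35.6) = 0.02909.
So the output falls by 2.91 %.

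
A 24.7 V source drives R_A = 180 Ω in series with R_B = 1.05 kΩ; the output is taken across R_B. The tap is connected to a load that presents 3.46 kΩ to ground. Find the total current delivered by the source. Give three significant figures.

I ≈ 25.1 mA

R_B‖R_L = 805.5 Ω, so the source sees R_A + R_B‖R_L = 985.5 Ω.
I = 24.7 V / 985.5 Ω = 25.1 mA.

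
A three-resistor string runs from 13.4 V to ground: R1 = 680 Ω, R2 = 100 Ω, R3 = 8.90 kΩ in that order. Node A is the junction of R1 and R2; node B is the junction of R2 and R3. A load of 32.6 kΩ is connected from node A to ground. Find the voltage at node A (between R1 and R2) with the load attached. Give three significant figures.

Below node A the series string R2+R3 = 9000 Ω sits in parallel with the 32600 Ω load: 7053 Ω.
V_A = 13.4 × 7053/(680 + 7053) = 12.2 V.

V ≈ 12.2 V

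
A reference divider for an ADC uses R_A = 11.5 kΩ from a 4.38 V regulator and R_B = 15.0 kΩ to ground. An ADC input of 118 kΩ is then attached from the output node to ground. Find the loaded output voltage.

V_out ≈ 2.35 V

The load sits in parallel with R_B: R_B‖R_L = (15.0 × 118) / (15.0 + 118) = 13.31 kΩ.
V_out = 4.38 × 13.31 / (11.5 + 13.31) = 4.38 × 13.31/24.81 = 2.35 V.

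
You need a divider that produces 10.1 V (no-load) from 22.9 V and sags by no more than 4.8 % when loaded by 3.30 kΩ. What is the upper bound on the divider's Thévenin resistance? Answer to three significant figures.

Loading drop = R_th/(R_th + R_L) ≤ 0.0480, so R_th ≤ R_L · ε/(1−ε) = 3.30 kΩ × 0.0480/0.9520 = 166 Ω.

R_th ≤ 166 Ω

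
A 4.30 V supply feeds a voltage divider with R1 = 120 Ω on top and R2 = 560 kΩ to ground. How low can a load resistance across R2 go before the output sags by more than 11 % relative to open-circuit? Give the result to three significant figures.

R_L(min) ≈ 971 Ω

Output resistance R_th = R1‖R2 = (120 × 560000)/560100 = 120.0 Ω.
The fractional drop is R_th/(R_th + R_L); requiring this ≤ 0.110 gives R_L ≥ R_th(1/0.110 − 1) = 120.0 × 8.091 = 971 Ω.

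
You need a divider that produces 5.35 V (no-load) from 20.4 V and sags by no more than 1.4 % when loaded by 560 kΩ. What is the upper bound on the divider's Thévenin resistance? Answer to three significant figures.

Loading drop = R_th/(R_th + R_L) ≤ 0.0140, so R_th ≤ R_L · ε/(1−ε) = 560 kΩ × 0.0140/0.9860 = 7.95 kΩ.

R_th ≤ 7.95 kΩ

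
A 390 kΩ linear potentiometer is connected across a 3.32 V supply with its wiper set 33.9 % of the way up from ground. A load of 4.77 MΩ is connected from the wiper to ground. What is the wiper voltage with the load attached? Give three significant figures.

The wiper splits the pot into (1−α)R = 257.8 kΩ above and αR = 132.2 kΩ below.
Lower section ‖ load = 128.6 kΩ.
V_wiper = 3.32 × 128.6/(257.8 + 128.6) = 1.11 V.

V ≈ 1.11 V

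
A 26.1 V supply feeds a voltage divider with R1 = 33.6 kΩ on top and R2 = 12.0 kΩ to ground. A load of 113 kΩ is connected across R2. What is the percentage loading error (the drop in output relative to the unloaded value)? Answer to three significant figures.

7.26 %

The divider's output (Thévenin) resistance is R1‖R2 = 8.842 kΩ.
Fractional drop under load = R_th/(R_th + R_L) = 8.842 / (8.842 + 113) = 0.07257.
So the output falls by 7.26 %.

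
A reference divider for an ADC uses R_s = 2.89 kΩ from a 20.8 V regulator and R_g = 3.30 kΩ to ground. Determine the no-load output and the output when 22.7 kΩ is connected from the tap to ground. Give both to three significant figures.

Open-circuit: V = 20.8 × 3.30/(2.89 + 3.30) = 11.1 V.
With the load, R_g becomes R_g‖R_L = 2.881 kΩ, so V = 20.8 × 2.881/5.771 = 10.4 V.

Unloaded: 11.1 V; loaded: 10.4 V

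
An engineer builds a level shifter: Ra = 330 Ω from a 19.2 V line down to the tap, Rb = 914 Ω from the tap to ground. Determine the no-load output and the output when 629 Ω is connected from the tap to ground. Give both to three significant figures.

Unloaded: 14.1 V; loaded: 10.2 V

Open-circuit: V = 19.2 × 914/(330 + 914) = 14.1 V.
With the load, Rb becomes Rb‖R_L = 372.6 Ω, so V = 19.2 × 372.6/702.6 = 10.2 V.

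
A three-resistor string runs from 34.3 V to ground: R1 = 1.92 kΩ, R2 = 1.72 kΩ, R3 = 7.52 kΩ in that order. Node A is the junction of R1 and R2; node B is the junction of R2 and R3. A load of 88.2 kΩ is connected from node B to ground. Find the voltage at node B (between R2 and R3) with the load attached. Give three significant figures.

V ≈ 22.5 V

At node B, R3 is in parallel with the load: R3‖R_L = 6.929 kΩ.
Below node A the resistance is R2 + (R3‖R_L) = 8.649 kΩ, so V_A = 34.3 × 8.649/10.57 = 28.07 V.
Then V_B = V_A × (R3‖R_L)/(R2 + R3‖R_L) = 28.07 × 6.929/8.649 = 22.5 V.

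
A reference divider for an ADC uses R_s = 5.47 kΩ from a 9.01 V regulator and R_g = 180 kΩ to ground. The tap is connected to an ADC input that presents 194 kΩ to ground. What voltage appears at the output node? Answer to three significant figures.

V_out ≈ 8.51 V

The load sits in parallel with R_g: R_g‖R_L = (180 × 194) / (180 + 194) = 93.37 kΩ.
V_out = 9.01 × 93.37 / (5.47 + 93.37) = 9.01 × 93.37/98.84 = 8.51 V.
(Unloaded it would have been 8.74 V.)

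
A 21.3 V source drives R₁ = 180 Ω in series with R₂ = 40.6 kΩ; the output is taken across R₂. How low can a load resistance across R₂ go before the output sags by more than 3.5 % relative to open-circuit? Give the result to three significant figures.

Output resistance R_th = R₁‖R₂ = (180 × 40600)/40780 = 179.2 Ω.
The fractional drop is R_th/(R_th + R_L); requiring this ≤ 0.0350 gives R_L ≥ R_th(1/0.0350 − 1) = 179.2 × 27.57 = 4.94 kΩ.

R_L(min) ≈ 4.94 kΩ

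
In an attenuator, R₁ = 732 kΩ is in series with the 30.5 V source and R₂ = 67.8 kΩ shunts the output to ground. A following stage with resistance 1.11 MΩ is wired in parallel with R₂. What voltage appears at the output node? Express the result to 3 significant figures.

V_out ≈ 2.45 V

The load sits in parallel with R₂: R₂‖R_L = (67.8 × 1110) / (67.8 + 1110) = 63.90 kΩ.
V_out = 30.5 × 63.90 / (732 + 63.90) = 30.5 × 63.90/795.9 = 2.45 V.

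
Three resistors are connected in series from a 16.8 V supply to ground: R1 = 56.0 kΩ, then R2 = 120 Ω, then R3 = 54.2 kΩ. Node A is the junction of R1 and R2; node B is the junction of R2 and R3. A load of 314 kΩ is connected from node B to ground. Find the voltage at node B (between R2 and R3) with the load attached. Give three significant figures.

At node B, R3 is in parallel with the load: R3‖R_L = 46220 Ω.
Below node A the resistance is R2 + (R3‖R_L) = 46340 Ω, so V_A = 16.8 × 46340/102300 = 7.607 V.
Then V_B = V_A × (R3‖R_L)/(R2 + R3‖R_L) = 7.607 × 46220/46340 = 7.59 V.

V ≈ 7.59 V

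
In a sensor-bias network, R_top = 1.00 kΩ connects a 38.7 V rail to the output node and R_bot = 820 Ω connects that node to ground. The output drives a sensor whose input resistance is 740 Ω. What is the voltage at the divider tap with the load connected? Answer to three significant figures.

V_out ≈ 10.8 V

The load sits in parallel with R_bot: R_bot‖R_L = (820 × 740) / (820 + 740) = 389.0 Ω.
V_out = 38.7 × 389.0 / (1000 + 389.0) = 38.7 × 389.0/1389 = 10.8 V.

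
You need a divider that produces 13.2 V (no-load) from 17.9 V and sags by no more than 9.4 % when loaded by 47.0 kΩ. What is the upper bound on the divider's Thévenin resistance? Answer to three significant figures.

Loading drop = R_th/(R_th + R_L) ≤ 0.0940, so R_th ≤ R_L · ε/(1−ε) = 47.0 kΩ × 0.0940/0.9060 = 4.88 kΩ.
(Any R1, R2 with R2/(R1+R2) = 0.737 and R1‖R2 ≤ 4.88 kΩ will meet the spec.)

R_th ≤ 4.88 kΩ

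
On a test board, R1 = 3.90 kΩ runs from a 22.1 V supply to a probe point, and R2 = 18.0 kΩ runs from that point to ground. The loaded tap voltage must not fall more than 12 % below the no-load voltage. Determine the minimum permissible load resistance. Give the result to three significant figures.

R_L(min) ≈ 23.5 kΩ

Output resistance R_th = R1‖R2 = (3.90 × 18.0)/21.90 = 3.205 kΩ.
The fractional drop is R_th/(R_th + R_L); requiring this ≤ 0.120 gives R_L ≥ R_th(1/0.120 − 1) = 3.205 × 7.333 = 23.5 kΩ.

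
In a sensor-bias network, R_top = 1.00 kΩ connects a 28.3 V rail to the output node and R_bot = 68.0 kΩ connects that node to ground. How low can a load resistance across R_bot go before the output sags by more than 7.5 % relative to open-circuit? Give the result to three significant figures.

Output resistance R_th = R_top‖R_bot = (1000 × 68000)/69000 = 985.5 Ω.
The fractional drop is R_th/(R_th + R_L); requiring this ≤ 0.0750 gives R_L ≥ R_th(1/0.0750 − 1) = 985.5 × 12.33 = 12.2 kΩ.

R_L(min) ≈ 12.2 kΩ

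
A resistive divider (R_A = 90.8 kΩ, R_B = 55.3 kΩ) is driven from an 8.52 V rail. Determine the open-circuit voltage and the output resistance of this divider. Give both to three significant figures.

V_th is the open-circuit tap voltage: 8.52 × 55.3/(90.8 + 55.3) = 3.22 V.
With the supply zeroed, R_A and R_B appear in parallel from the tap: R_th = R_A‖R_B = (90.8 × 55.3)/146.1 = 34.4 kΩ.

V_th = 3.22 V, R_th = 34.4 kΩ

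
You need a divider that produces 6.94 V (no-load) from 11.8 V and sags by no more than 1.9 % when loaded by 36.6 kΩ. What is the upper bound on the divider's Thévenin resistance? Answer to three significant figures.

Loading drop = R_th/(R_th + R_L) ≤ 0.0190, so R_th ≤ R_L · ε/(1−ε) = 36.6 kΩ × 0.0190/0.9810 = 709 Ω.
(Any R1, R2 with R2/(R1+R2) = 0.588 and R1‖R2 ≤ 709 Ω will meet the spec.)

R_th ≤ 709 Ω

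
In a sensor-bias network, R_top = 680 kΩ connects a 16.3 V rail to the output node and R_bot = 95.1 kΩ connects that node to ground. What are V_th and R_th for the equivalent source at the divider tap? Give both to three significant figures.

V_th is the open-circuit tap voltage: 16.3 × 95.1/(680 + 95.1) = 2.00 V.
With the supply zeroed, R_top and R_bot appear in parallel from the tap: R_th = R_top‖R_bot = (680 × 95.1)/775.1 = 83.4 kΩ.

V_th = 2.00 V, R_th = 83.4 kΩ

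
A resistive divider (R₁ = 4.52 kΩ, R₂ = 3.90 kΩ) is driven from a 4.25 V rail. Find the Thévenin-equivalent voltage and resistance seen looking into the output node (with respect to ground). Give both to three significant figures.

V_th = 1.97 V, R_th = 2.09 kΩ

V_th is the open-circuit tap voltage: 4.25 × 3.90/(4.52 + 3.90) = 1.97 V.
With the supply zeroed, R₁ and R₂ appear in parallel from the tap: R_th = R₁‖R₂ = (4.52 × 3.90)/8.420 = 2.09 kΩ.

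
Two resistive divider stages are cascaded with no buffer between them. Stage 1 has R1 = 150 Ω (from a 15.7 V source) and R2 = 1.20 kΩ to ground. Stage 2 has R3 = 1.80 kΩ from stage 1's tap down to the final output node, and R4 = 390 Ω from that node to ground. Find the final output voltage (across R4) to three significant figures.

Stage 2 presents R3+R4 = 2190 Ω as a load on stage 1's tap.
Stage 1's lower leg becomes R2‖(R3+R4) = 775.2 Ω, so V_mid = 15.7 × 775.2/925.2 = 13.15 V.
Stage 2 is itself unloaded: V_out = V_mid × R4/(R3+R4) = 13.15 × 390/2190 = 2.34 V.

V_out ≈ 2.34 V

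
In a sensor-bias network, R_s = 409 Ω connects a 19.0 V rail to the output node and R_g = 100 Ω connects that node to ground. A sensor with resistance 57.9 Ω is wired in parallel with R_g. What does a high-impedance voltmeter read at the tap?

The load sits in parallel with R_g: R_g‖R_L = (100 × 57.9) / (100 + 57.9) = 36.67 Ω.
V_out = 19.0 × 36.67 / (409 + 36.67) = 19.0 × 36.67/445.7 = 1.56 V.

V_out ≈ 1.56 V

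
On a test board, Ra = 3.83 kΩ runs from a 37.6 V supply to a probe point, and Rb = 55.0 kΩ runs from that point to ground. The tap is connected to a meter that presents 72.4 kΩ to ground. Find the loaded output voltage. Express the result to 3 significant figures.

V_out ≈ 33.5 V

The load sits in parallel with Rb: Rb‖R_L = (55.0 × 72.4) / (55.0 + 72.4) = 31.26 kΩ.
V_out = 37.6 × 31.26 / (3.83 + 31.26) = 37.6 × 31.26/35.09 = 33.5 V.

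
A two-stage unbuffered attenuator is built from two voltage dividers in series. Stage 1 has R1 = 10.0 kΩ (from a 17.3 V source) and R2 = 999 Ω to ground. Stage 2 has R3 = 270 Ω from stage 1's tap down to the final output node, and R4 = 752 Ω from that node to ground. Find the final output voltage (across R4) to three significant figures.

Stage 2 presents R3+R4 = 1022 Ω as a load on stage 1's tap.
Stage 1's lower leg becomes R2‖(R3+R4) = 505.2 Ω, so V_mid = 17.3 × 505.2/10510 = 0.8319 V.
Stage 2 is itself unloaded: V_out = V_mid × R4/(R3+R4) = 0.8319 × 752/1022 = 0.612 V.

V_out ≈ 0.612 V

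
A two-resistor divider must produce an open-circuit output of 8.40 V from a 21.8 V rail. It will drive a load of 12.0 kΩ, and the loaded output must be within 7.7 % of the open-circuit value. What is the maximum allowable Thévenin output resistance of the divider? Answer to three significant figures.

Loading drop = R_th/(R_th + R_L) ≤ 0.0770, so R_th ≤ R_L · ε/(1−ε) = 12.0 kΩ × 0.0770/0.9230 = 1.00 kΩ.
(Any R1, R2 with R2/(R1+R2) = 0.385 and R1‖R2 ≤ 1.00 kΩ will meet the spec.)

R_th ≤ 1.00 kΩ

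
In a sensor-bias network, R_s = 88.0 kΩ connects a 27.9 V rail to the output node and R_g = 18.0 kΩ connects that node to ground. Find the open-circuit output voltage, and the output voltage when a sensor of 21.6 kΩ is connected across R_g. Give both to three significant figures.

Unloaded: 4.74 V; loaded: 2.80 V

Open-circuit: V = 27.9 × 18.0/(88.0 + 18.0) = 4.74 V.
With the load, R_g becomes R_g‖R_L = 9.818 kΩ, so V = 27.9 × 9.818/97.82 = 2.80 V.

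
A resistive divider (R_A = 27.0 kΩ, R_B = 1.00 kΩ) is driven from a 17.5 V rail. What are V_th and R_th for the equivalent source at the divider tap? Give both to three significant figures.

V_th is the open-circuit tap voltage: 17.5 × 1.00/(27.0 + 1.00) = 0.625 V.
With the supply zeroed, R_A and R_B appear in parallel from the tap: R_th = R_A‖R_B = (27.0 × 1.00)/28.00 = 964 Ω.

V_th = 0.625 V, R_th = 964 Ω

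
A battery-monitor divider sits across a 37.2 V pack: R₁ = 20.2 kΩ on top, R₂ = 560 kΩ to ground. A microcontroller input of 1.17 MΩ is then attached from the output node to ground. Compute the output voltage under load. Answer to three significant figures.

The load sits in parallel with R₂: R₂‖R_L = (560 × 1170) / (560 + 1170) = 378.7 kΩ.
V_out = 37.2 × 378.7 / (20.2 + 378.7) = 37.2 × 378.7/398.9 = 35.3 V.

V_out ≈ 35.3 V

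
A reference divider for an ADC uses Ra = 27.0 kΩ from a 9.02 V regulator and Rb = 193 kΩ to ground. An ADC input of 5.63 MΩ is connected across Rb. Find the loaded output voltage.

V_out ≈ 7.88 V

The load sits in parallel with Rb: Rb‖R_L = (193 × 5630) / (193 + 5630) = 186.6 kΩ.
V_out = 9.02 × 186.6 / (27.0 + 186.6) = 9.02 × 186.6/213.6 = 7.88 V.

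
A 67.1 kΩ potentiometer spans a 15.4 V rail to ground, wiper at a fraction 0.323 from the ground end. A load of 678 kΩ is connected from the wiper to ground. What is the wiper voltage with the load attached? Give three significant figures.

V ≈ 4.87 V

The wiper splits the pot into (1−α)R = 45.43 kΩ above and αR = 21.67 kΩ below.
Lower section ‖ load = 21.00 kΩ.
V_wiper = 15.4 × 21.00/(45.43 + 21.00) = 4.87 V.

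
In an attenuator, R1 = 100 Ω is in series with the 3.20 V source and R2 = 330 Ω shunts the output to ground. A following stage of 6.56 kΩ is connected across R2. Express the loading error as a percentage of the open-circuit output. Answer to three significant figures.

The divider's output (Thévenin) resistance is R1‖R2 = 76.74 Ω.
Fractional drop under load = R_th/(R_th + R_L) = 76.74 / (76.74 + 6560) = 0.01156.
So the output falls by 1.16 %.

1.16 %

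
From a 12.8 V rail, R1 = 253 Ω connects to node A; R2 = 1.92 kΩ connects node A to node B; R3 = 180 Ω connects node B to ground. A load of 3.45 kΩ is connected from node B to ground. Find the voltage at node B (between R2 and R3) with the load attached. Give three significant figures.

At node B, R3 is in parallel with the load: R3‖R_L = 171.1 Ω.
Below node A the resistance is R2 + (R3‖R_L) = 2091 Ω, so V_A = 12.8 × 2091/2344 = 11.42 V.
Then V_B = V_A × (R3‖R_L)/(R2 + R3‖R_L) = 11.42 × 171.1/2091 = 0.934 V.

V ≈ 0.934 V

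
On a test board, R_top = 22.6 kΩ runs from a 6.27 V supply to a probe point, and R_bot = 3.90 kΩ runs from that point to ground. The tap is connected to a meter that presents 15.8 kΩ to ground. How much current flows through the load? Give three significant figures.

R_bot‖R_L = 3.128 kΩ; V_out = 6.27 × 3.128/25.73 = 0.7623 V.
I_L = V_out / R_L = 0.7623 / 15.8 kΩ = 0.0482 mA.

I_L ≈ 0.0482 mA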